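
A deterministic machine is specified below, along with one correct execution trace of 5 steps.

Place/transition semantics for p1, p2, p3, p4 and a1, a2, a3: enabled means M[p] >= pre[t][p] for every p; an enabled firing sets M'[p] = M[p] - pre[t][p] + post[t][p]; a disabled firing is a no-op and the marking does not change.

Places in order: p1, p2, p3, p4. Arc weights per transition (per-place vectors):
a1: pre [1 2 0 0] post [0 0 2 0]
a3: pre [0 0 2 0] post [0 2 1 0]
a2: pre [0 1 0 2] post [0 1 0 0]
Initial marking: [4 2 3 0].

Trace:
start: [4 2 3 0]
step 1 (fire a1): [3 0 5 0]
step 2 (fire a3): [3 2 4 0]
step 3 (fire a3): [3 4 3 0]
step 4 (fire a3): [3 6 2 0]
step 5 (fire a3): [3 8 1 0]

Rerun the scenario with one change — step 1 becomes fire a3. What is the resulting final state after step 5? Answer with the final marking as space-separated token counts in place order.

4 6 1 0

(re-executing from step 1 with the substitution; state before step 1: [4 2 3 0])
step 1 (fire a3): [4 4 2 0]
step 2 (fire a3): [4 6 1 0]
step 3 (fire a3): [4 6 1 0]
step 4 (fire a3): [4 6 1 0]
step 5 (fire a3): [4 6 1 0]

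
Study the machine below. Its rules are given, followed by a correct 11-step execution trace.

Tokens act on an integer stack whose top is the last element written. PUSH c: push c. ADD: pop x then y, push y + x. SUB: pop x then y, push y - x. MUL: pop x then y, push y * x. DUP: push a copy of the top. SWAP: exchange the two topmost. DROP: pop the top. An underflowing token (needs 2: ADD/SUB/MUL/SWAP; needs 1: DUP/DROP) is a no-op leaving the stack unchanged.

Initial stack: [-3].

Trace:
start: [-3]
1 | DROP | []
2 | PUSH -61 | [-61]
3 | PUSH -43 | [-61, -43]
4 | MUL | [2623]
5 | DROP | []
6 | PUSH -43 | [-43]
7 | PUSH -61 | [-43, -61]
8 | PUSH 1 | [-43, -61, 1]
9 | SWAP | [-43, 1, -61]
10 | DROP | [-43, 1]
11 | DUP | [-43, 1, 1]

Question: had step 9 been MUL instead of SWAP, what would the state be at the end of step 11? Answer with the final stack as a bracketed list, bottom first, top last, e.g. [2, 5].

(re-executing from step 9 with the substitution; state before step 9: [-43, -61, 1])
9 | MUL | [-43, -61]
10 | DROP | [-43]
11 | DUP | [-43, -43]

[-43, -43]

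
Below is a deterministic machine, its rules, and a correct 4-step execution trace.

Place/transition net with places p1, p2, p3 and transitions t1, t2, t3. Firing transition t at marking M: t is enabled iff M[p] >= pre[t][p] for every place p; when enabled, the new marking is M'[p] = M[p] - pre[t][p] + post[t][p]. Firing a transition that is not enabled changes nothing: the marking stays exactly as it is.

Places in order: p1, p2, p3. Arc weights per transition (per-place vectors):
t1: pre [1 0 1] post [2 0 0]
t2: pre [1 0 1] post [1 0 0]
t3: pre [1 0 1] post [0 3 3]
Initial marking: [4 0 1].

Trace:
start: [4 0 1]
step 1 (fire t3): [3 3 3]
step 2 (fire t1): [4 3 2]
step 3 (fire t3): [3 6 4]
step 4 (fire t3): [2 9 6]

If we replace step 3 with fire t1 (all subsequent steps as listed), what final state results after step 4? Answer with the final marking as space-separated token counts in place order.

4 6 3

(re-executing from step 3 with the substitution; state before step 3: [4 3 2])
step 3 (fire t1): [5 3 1]
step 4 (fire t3): [4 6 3]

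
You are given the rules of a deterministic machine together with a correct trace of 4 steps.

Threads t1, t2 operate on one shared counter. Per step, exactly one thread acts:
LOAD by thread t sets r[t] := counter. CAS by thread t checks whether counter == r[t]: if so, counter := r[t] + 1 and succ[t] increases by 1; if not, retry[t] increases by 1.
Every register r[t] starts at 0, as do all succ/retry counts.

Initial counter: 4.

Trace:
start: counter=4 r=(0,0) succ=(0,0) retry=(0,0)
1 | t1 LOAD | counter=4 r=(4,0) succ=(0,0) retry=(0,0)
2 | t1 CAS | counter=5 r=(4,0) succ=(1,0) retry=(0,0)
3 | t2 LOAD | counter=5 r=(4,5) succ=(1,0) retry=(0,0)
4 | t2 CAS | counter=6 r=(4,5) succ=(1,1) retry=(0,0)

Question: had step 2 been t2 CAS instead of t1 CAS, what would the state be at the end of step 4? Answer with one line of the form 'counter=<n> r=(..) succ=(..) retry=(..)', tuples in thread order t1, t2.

counter=5 r=(4,4) succ=(0,1) retry=(0,1)

(re-executing from step 2 with the substitution; state before step 2: counter=4 r=(4,0) succ=(0,0) retry=(0,0))
2 | t2 CAS | counter=4 r=(4,0) succ=(0,0) retry=(0,1)
3 | t2 LOAD | counter=4 r=(4,4) succ=(0,0) retry=(0,1)
4 | t2 CAS | counter=5 r=(4,4) succ=(0,1) retry=(0,1)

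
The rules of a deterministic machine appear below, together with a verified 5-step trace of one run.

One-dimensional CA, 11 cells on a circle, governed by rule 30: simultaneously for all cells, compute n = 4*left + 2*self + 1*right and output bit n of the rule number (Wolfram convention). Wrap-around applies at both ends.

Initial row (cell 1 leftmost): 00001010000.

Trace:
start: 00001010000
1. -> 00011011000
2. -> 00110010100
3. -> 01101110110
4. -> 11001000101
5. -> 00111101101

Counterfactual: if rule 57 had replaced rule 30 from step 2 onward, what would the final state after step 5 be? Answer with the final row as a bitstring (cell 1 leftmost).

(re-executing steps 2..5 under rule 57; state before step 2: 00011011000)
2. -> 11010110111
3. -> 00101101100
4. -> 10011011011
5. -> 01010110110

01010110110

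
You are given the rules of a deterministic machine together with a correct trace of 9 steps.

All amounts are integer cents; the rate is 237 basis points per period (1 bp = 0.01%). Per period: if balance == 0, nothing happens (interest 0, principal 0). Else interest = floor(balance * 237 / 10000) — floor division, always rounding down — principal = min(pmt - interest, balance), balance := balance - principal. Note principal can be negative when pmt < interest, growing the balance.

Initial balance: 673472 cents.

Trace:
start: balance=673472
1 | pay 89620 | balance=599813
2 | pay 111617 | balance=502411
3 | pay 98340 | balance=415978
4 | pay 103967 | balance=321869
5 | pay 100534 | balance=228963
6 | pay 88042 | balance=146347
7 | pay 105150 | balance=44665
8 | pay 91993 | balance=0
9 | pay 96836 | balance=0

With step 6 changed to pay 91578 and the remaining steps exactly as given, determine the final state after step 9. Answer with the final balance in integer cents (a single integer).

(re-executing from step 6 with the substitution; state before step 6: balance=228963)
6 | pay 91578 | balance=142811
7 | pay 105150 | balance=41045
8 | pay 91993 | balance=0
9 | pay 96836 | balance=0

0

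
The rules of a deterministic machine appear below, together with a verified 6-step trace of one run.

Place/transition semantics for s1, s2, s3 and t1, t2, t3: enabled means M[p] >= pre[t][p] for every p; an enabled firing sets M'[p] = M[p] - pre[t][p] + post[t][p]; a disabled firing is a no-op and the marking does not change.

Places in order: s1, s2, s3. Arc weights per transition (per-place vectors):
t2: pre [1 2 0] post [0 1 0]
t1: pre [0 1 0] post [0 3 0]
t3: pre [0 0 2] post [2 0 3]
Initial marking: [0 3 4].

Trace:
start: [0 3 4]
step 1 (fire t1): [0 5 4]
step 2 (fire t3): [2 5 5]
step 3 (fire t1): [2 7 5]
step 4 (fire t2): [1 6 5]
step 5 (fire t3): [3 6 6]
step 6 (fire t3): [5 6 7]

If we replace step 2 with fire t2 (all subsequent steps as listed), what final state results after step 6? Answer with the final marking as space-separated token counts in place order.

(re-executing from step 2 with the substitution; state before step 2: [0 5 4])
step 2 (fire t2): [0 5 4]
step 3 (fire t1): [0 7 4]
step 4 (fire t2): [0 7 4]
step 5 (fire t3): [2 7 5]
step 6 (fire t3): [4 7 6]

4 7 6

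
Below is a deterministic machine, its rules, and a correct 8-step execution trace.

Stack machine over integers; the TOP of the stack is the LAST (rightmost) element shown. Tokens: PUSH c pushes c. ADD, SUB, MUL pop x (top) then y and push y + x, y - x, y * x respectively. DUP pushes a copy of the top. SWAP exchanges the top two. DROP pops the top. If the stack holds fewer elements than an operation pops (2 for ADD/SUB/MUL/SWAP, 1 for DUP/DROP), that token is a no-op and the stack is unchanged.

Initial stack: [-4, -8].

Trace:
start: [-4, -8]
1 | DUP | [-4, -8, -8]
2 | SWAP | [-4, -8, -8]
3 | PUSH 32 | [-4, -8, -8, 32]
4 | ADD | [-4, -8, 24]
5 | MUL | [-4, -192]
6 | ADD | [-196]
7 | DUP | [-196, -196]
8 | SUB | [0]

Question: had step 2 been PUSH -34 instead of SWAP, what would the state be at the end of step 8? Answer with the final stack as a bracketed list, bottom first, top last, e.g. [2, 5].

[-4, 0]

(re-executing from step 2 with the substitution; state before step 2: [-4, -8, -8])
2 | PUSH -34 | [-4, -8, -8, -34]
3 | PUSH 32 | [-4, -8, -8, -34, 32]
4 | ADD | [-4, -8, -8, -2]
5 | MUL | [-4, -8, 16]
6 | ADD | [-4, 8]
7 | DUP | [-4, 8, 8]
8 | SUB | [-4, 0]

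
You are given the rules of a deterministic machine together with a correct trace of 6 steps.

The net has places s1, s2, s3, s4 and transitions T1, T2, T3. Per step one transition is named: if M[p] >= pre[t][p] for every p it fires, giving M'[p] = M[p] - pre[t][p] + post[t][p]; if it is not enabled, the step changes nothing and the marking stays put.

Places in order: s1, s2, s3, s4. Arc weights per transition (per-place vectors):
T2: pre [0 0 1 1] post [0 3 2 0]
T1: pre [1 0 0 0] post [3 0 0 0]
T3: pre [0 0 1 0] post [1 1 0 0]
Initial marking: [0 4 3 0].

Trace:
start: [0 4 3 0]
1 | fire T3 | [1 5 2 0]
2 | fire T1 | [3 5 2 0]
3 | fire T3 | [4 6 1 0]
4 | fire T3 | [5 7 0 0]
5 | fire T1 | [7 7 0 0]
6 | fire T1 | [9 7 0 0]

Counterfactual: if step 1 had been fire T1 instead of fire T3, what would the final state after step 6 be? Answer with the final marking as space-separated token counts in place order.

6 6 1 0

(re-executing from step 1 with the substitution; state before step 1: [0 4 3 0])
1 | fire T1 | [0 4 3 0]
2 | fire T1 | [0 4 3 0]
3 | fire T3 | [1 5 2 0]
4 | fire T3 | [2 6 1 0]
5 | fire T1 | [4 6 1 0]
6 | fire T1 | [6 6 1 0]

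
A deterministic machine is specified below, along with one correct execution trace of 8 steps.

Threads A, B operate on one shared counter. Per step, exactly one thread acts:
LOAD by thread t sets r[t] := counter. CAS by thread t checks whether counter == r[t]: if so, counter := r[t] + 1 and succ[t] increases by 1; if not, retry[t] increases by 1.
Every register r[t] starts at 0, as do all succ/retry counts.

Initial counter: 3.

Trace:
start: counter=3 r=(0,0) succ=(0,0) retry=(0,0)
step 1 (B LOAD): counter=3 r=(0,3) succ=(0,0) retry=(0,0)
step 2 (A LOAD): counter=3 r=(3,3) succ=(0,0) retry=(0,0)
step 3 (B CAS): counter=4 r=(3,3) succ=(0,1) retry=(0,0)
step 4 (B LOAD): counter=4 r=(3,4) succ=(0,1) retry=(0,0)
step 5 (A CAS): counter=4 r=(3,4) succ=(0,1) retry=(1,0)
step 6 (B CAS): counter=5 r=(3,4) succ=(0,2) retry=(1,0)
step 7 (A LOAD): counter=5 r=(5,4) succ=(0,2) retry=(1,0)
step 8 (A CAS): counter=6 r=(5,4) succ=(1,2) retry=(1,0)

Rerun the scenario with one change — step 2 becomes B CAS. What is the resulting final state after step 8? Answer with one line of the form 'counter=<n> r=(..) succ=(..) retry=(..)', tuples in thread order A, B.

(re-executing from step 2 with the substitution; state before step 2: counter=3 r=(0,3) succ=(0,0) retry=(0,0))
step 2 (B CAS): counter=4 r=(0,3) succ=(0,1) retry=(0,0)
step 3 (B CAS): counter=4 r=(0,3) succ=(0,1) retry=(0,1)
step 4 (B LOAD): counter=4 r=(0,4) succ=(0,1) retry=(0,1)
step 5 (A CAS): counter=4 r=(0,4) succ=(0,1) retry=(1,1)
step 6 (B CAS): counter=5 r=(0,4) succ=(0,2) retry=(1,1)
step 7 (A LOAD): counter=5 r=(5,4) succ=(0,2) retry=(1,1)
step 8 (A CAS): counter=6 r=(5,4) succ=(1,2) retry=(1,1)

counter=6 r=(5,4) succ=(1,2) retry=(1,1)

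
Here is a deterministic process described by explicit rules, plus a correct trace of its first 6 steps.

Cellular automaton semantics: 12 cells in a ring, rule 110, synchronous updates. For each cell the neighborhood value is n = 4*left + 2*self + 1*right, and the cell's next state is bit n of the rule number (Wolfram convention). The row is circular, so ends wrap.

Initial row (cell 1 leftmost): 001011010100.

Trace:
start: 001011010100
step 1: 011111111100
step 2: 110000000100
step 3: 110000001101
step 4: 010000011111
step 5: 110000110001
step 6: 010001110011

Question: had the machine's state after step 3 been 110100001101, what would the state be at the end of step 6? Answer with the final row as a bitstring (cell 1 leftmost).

011101110011

state after step 3 := 110100001101
step 4: 011100011111
step 5: 110100110001
step 6: 011101110011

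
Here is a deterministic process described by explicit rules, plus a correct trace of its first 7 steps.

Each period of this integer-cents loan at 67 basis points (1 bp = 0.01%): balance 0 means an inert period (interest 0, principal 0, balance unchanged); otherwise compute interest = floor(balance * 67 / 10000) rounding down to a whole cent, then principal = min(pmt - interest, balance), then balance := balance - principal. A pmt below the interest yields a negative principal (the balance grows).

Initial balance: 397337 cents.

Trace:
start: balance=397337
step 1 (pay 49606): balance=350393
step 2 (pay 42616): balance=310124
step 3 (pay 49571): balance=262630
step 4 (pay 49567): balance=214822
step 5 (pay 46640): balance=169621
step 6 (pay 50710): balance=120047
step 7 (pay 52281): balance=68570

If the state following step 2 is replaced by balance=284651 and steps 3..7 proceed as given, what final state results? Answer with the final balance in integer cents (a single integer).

state after step 2 := balance=284651
step 3 (pay 49571): balance=236987
step 4 (pay 49567): balance=189007
step 5 (pay 46640): balance=143633
step 6 (pay 50710): balance=93885
step 7 (pay 52281): balance=42233

42233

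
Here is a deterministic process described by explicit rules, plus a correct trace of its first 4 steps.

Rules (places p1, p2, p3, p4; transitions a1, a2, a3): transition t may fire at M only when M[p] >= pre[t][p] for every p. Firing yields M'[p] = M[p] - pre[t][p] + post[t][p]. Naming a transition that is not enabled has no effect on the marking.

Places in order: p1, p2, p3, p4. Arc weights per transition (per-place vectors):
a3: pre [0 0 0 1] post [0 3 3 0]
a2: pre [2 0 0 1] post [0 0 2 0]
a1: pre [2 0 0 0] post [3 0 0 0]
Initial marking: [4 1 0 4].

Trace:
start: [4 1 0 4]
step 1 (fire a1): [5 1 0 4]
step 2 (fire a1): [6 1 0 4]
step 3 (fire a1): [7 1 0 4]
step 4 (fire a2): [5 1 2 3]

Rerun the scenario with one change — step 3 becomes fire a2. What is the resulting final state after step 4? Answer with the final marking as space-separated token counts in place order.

(re-executing from step 3 with the substitution; state before step 3: [6 1 0 4])
step 3 (fire a2): [4 1 2 3]
step 4 (fire a2): [2 1 4 2]

2 1 4 2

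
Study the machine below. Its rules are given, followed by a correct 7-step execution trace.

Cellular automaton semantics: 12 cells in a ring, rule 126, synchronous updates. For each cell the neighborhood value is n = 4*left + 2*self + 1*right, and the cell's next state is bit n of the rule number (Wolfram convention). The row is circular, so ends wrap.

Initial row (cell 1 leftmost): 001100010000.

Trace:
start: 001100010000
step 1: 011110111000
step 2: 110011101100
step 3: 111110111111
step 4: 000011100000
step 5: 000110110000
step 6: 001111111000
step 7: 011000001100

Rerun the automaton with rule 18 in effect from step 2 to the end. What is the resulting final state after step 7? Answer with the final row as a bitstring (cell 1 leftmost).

(re-executing steps 2..7 under rule 18; state before step 2: 011110111000)
step 2: 100000000100
step 3: 010000001011
step 4: 001000010000
step 5: 010100101000
step 6: 100011000100
step 7: 010100101011

010100101011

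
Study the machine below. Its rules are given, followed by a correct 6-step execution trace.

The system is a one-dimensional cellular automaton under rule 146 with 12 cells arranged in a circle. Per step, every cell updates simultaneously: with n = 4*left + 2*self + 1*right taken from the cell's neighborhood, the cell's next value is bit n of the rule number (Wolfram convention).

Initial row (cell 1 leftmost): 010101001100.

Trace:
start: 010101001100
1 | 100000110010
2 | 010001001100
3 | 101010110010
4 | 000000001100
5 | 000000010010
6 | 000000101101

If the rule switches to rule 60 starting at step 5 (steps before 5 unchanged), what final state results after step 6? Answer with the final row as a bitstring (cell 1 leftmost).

(re-executing steps 5..6 under rule 60; state before step 5: 000000001100)
5 | 000000001010
6 | 000000001111

000000001111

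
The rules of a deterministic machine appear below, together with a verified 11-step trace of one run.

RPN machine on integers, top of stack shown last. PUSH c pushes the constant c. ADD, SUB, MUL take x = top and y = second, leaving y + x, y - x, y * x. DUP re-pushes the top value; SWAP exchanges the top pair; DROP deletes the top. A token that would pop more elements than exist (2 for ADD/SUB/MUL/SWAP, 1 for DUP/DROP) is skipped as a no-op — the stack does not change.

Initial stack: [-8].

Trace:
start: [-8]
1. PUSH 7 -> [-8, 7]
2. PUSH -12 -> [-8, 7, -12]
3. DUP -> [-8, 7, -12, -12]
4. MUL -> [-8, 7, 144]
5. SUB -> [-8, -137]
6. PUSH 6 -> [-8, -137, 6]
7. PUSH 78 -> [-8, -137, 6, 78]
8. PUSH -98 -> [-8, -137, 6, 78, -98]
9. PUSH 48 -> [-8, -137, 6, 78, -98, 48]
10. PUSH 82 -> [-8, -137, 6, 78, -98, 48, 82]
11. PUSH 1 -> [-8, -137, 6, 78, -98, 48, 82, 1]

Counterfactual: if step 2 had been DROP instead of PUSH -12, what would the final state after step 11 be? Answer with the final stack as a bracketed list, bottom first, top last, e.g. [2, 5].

(re-executing from step 2 with the substitution; state before step 2: [-8, 7])
2. DROP -> [-8]
3. DUP -> [-8, -8]
4. MUL -> [64]
5. SUB -> [64]
6. PUSH 6 -> [64, 6]
7. PUSH 78 -> [64, 6, 78]
8. PUSH -98 -> [64, 6, 78, -98]
9. PUSH 48 -> [64, 6, 78, -98, 48]
10. PUSH 82 -> [64, 6, 78, -98, 48, 82]
11. PUSH 1 -> [64, 6, 78, -98, 48, 82, 1]

[64, 6, 78, -98, 48, 82, 1]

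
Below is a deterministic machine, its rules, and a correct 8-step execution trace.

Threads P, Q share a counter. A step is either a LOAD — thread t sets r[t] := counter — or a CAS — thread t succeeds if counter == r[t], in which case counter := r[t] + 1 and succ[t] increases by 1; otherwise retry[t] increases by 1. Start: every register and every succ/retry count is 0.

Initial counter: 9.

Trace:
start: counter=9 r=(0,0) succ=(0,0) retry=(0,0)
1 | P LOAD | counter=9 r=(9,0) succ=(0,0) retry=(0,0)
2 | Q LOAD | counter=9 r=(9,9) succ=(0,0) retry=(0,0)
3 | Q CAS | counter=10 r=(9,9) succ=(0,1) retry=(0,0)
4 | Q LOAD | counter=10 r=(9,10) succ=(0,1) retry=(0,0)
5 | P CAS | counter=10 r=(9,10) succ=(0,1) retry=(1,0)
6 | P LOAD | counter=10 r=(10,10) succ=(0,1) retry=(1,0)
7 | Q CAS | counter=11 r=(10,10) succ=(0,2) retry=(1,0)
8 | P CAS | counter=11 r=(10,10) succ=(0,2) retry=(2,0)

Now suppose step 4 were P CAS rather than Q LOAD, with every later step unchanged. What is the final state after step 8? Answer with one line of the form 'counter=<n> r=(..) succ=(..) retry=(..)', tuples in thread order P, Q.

(re-executing from step 4 with the substitution; state before step 4: counter=10 r=(9,9) succ=(0,1) retry=(0,0))
4 | P CAS | counter=10 r=(9,9) succ=(0,1) retry=(1,0)
5 | P CAS | counter=10 r=(9,9) succ=(0,1) retry=(2,0)
6 | P LOAD | counter=10 r=(10,9) succ=(0,1) retry=(2,0)
7 | Q CAS | counter=10 r=(10,9) succ=(0,1) retry=(2,1)
8 | P CAS | counter=11 r=(10,9) succ=(1,1) retry=(2,1)

counter=11 r=(10,9) succ=(1,1) retry=(2,1)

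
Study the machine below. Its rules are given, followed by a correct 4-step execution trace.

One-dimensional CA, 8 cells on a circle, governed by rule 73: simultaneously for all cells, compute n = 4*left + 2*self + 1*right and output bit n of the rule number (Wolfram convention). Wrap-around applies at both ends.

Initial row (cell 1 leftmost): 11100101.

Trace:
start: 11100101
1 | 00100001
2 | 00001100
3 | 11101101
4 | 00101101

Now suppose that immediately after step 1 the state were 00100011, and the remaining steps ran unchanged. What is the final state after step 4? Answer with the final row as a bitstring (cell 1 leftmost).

01101011

state after step 1 := 00100011
2 | 00001011
3 | 01100011
4 | 01101011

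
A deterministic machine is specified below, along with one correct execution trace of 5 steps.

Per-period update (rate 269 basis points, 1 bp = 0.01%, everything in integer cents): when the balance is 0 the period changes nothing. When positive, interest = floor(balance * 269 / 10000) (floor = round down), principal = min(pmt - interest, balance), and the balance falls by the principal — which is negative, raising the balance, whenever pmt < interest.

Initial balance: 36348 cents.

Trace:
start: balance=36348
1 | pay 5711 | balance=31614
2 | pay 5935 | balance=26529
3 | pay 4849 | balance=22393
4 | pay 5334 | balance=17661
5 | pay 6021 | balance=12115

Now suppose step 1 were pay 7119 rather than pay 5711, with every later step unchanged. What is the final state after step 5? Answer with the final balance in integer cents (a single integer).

(re-executing from step 1 with the substitution; state before step 1: balance=36348)
1 | pay 7119 | balance=30206
2 | pay 5935 | balance=25083
3 | pay 4849 | balance=20908
4 | pay 5334 | balance=16136
5 | pay 6021 | balance=10549

10549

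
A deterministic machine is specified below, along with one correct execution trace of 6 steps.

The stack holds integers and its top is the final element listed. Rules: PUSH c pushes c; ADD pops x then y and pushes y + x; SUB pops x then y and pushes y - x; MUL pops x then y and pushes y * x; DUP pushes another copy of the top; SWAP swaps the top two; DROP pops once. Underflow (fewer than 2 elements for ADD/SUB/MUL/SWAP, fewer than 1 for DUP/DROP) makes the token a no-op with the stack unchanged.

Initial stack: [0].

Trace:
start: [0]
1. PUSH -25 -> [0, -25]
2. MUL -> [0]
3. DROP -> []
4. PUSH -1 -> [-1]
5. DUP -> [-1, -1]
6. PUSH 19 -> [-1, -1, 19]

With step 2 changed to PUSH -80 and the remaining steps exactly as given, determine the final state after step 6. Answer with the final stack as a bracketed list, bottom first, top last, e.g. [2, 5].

(re-executing from step 2 with the substitution; state before step 2: [0, -25])
2. PUSH -80 -> [0, -25, -80]
3. DROP -> [0, -25]
4. PUSH -1 -> [0, -25, -1]
5. DUP -> [0, -25, -1, -1]
6. PUSH 19 -> [0, -25, -1, -1, 19]

[0, -25, -1, -1, 19]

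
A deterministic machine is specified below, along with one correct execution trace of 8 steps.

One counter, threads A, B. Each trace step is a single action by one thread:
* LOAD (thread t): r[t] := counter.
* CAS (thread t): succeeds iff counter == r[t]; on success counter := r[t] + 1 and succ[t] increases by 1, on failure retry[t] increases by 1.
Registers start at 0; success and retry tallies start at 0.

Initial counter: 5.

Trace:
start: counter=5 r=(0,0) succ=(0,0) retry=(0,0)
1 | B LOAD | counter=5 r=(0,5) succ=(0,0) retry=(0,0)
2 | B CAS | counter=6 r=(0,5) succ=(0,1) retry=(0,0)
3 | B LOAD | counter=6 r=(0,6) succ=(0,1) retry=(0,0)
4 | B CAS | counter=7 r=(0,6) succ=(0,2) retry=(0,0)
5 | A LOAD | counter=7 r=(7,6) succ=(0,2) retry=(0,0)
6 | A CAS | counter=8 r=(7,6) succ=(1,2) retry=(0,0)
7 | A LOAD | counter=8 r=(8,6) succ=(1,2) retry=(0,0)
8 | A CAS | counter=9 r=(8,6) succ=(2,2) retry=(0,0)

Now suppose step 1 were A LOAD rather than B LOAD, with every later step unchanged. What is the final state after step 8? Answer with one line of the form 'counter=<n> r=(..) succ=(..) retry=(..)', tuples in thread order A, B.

(re-executing from step 1 with the substitution; state before step 1: counter=5 r=(0,0) succ=(0,0) retry=(0,0))
1 | A LOAD | counter=5 r=(5,0) succ=(0,0) retry=(0,0)
2 | B CAS | counter=5 r=(5,0) succ=(0,0) retry=(0,1)
3 | B LOAD | counter=5 r=(5,5) succ=(0,0) retry=(0,1)
4 | B CAS | counter=6 r=(5,5) succ=(0,1) retry=(0,1)
5 | A LOAD | counter=6 r=(6,5) succ=(0,1) retry=(0,1)
6 | A CAS | counter=7 r=(6,5) succ=(1,1) retry=(0,1)
7 | A LOAD | counter=7 r=(7,5) succ=(1,1) retry=(0,1)
8 | A CAS | counter=8 r=(7,5) succ=(2,1) retry=(0,1)

counter=8 r=(7,5) succ=(2,1) retry=(0,1)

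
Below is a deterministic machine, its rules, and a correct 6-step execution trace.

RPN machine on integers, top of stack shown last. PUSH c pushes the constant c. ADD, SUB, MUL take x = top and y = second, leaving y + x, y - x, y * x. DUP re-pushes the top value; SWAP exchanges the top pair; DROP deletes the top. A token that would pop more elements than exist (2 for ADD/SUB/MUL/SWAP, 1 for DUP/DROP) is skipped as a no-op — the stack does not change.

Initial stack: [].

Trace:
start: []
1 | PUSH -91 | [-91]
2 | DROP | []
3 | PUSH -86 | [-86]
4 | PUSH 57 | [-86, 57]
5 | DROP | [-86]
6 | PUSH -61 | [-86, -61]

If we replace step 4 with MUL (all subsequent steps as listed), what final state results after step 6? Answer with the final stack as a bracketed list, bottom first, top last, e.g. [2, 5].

[-61]

(re-executing from step 4 with the substitution; state before step 4: [-86])
4 | MUL | [-86]
5 | DROP | []
6 | PUSH -61 | [-61]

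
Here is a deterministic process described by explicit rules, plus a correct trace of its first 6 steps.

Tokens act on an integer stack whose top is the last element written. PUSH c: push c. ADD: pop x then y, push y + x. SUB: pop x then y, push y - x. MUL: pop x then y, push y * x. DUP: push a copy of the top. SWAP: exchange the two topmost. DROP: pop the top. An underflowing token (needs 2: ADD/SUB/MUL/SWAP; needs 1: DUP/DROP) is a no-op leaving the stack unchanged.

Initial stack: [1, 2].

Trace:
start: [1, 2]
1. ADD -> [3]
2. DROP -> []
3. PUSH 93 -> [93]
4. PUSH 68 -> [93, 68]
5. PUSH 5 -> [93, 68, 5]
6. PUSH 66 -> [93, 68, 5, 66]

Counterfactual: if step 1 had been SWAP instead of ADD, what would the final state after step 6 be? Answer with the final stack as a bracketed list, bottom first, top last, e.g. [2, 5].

[2, 93, 68, 5, 66]

(re-executing from step 1 with the substitution; state before step 1: [1, 2])
1. SWAP -> [2, 1]
2. DROP -> [2]
3. PUSH 93 -> [2, 93]
4. PUSH 68 -> [2, 93, 68]
5. PUSH 5 -> [2, 93, 68, 5]
6. PUSH 66 -> [2, 93, 68, 5, 66]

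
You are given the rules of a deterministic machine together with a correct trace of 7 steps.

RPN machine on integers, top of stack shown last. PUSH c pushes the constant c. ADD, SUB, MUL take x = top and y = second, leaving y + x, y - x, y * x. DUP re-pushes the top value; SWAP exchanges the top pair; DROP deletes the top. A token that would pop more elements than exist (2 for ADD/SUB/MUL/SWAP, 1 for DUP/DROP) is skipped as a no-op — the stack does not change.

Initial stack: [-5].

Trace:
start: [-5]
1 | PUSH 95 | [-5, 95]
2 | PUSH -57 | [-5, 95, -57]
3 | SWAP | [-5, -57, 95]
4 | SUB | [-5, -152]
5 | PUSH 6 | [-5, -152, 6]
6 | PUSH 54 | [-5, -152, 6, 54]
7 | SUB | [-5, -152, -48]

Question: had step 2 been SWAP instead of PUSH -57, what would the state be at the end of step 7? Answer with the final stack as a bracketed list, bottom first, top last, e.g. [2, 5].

[-100, -48]

(re-executing from step 2 with the substitution; state before step 2: [-5, 95])
2 | SWAP | [95, -5]
3 | SWAP | [-5, 95]
4 | SUB | [-100]
5 | PUSH 6 | [-100, 6]
6 | PUSH 54 | [-100, 6, 54]
7 | SUB | [-100, -48]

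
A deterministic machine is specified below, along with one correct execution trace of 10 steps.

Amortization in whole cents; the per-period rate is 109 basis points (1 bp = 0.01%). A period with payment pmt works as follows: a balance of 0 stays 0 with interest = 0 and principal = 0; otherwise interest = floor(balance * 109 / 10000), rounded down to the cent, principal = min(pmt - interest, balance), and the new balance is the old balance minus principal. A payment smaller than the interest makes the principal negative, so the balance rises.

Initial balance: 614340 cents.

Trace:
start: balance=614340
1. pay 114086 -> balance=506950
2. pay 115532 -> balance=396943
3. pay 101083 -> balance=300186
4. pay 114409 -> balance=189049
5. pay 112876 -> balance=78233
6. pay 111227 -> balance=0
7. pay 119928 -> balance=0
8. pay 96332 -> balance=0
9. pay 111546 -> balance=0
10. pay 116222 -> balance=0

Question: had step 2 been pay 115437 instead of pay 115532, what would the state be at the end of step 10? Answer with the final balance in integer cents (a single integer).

(re-executing from step 2 with the substitution; state before step 2: balance=506950)
2. pay 115437 -> balance=397038
3. pay 101083 -> balance=300282
4. pay 114409 -> balance=189146
5. pay 112876 -> balance=78331
6. pay 111227 -> balance=0
7. pay 119928 -> balance=0
8. pay 96332 -> balance=0
9. pay 111546 -> balance=0
10. pay 116222 -> balance=0

0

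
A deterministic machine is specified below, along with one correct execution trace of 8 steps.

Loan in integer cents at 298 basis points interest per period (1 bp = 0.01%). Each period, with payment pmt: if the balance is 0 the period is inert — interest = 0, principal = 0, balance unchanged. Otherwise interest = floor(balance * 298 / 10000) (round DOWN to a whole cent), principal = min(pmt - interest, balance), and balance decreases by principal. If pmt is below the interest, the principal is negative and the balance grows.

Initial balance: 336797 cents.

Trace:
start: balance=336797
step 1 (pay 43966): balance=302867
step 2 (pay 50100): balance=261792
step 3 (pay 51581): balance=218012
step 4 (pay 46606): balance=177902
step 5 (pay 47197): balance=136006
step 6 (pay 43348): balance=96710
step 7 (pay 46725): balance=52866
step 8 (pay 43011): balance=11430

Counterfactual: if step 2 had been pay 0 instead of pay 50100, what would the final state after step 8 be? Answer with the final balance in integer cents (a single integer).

71184

(re-executing from step 2 with the substitution; state before step 2: balance=302867)
step 2 (pay 0): balance=311892
step 3 (pay 51581): balance=269605
step 4 (pay 46606): balance=231033
step 5 (pay 47197): balance=190720
step 6 (pay 43348): balance=153055
step 7 (pay 46725): balance=110891
step 8 (pay 43011): balance=71184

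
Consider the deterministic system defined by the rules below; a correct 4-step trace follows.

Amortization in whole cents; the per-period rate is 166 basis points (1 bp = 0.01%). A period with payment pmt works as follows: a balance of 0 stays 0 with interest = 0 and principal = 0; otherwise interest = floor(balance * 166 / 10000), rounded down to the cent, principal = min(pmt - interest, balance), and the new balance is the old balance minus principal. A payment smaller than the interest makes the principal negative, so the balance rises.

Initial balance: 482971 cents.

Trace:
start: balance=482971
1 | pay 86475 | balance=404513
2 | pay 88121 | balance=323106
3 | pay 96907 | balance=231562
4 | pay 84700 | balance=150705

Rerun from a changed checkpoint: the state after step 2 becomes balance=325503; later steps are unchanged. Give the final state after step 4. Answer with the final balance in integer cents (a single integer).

state after step 2 := balance=325503
3 | pay 96907 | balance=233999
4 | pay 84700 | balance=153183

153183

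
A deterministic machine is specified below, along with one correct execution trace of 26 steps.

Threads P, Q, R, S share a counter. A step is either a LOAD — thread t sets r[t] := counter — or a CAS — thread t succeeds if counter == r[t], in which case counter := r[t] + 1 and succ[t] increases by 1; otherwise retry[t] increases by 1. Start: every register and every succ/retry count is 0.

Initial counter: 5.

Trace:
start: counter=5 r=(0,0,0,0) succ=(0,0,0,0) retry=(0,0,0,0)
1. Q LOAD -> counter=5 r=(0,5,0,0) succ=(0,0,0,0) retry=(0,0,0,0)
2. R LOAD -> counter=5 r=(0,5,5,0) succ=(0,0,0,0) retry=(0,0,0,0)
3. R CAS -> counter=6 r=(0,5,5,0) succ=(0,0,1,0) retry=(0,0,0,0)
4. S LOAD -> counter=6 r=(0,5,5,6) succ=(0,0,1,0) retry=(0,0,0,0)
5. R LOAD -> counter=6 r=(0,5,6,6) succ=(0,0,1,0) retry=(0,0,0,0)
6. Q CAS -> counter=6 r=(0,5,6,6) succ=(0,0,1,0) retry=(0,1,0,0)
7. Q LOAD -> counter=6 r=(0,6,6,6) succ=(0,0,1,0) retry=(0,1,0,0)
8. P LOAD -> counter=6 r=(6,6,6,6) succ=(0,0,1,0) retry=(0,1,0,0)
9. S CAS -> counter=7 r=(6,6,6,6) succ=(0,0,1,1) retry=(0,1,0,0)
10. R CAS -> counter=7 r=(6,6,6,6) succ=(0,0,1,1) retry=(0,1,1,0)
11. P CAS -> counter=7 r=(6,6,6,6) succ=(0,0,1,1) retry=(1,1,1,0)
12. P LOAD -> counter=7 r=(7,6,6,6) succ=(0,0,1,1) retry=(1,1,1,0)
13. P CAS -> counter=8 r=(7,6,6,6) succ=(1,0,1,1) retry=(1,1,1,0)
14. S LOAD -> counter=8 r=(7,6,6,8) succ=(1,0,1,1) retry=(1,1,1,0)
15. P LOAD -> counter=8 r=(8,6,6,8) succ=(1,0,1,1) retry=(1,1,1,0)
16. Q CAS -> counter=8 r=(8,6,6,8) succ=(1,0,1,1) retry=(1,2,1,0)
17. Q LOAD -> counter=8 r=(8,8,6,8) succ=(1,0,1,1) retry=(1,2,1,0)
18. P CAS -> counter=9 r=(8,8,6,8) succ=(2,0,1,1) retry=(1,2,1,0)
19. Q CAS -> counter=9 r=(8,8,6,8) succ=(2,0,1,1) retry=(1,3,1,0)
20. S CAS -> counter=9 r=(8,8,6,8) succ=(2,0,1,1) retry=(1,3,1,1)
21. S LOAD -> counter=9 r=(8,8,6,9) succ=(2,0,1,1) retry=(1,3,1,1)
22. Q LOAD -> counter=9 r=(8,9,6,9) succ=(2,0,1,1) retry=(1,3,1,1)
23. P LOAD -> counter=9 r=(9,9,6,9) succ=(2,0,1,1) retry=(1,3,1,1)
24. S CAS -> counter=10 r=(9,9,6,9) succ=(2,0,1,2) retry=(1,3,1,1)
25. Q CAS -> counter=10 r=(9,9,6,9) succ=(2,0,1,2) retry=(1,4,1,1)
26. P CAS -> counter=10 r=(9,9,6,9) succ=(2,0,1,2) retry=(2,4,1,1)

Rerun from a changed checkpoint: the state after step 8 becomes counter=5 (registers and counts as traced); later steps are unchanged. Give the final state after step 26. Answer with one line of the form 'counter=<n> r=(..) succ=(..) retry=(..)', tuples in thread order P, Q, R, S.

counter=9 r=(8,8,6,8) succ=(1,2,1,1) retry=(3,2,1,2)

state after step 8 := counter=5 r=(6,6,6,6) succ=(0,0,1,0) retry=(0,1,0,0)
9. S CAS -> counter=5 r=(6,6,6,6) succ=(0,0,1,0) retry=(0,1,0,1)
10. R CAS -> counter=5 r=(6,6,6,6) succ=(0,0,1,0) retry=(0,1,1,1)
11. P CAS -> counter=5 r=(6,6,6,6) succ=(0,0,1,0) retry=(1,1,1,1)
12. P LOAD -> counter=5 r=(5,6,6,6) succ=(0,0,1,0) retry=(1,1,1,1)
13. P CAS -> counter=6 r=(5,6,6,6) succ=(1,0,1,0) retry=(1,1,1,1)
14. S LOAD -> counter=6 r=(5,6,6,6) succ=(1,0,1,0) retry=(1,1,1,1)
15. P LOAD -> counter=6 r=(6,6,6,6) succ=(1,0,1,0) retry=(1,1,1,1)
16. Q CAS -> counter=7 r=(6,6,6,6) succ=(1,1,1,0) retry=(1,1,1,1)
17. Q LOAD -> counter=7 r=(6,7,6,6) succ=(1,1,1,0) retry=(1,1,1,1)
18. P CAS -> counter=7 r=(6,7,6,6) succ=(1,1,1,0) retry=(2,1,1,1)
19. Q CAS -> counter=8 r=(6,7,6,6) succ=(1,2,1,0) retry=(2,1,1,1)
20. S CAS -> counter=8 r=(6,7,6,6) succ=(1,2,1,0) retry=(2,1,1,2)
21. S LOAD -> counter=8 r=(6,7,6,8) succ=(1,2,1,0) retry=(2,1,1,2)
22. Q LOAD -> counter=8 r=(6,8,6,8) succ=(1,2,1,0) retry=(2,1,1,2)
23. P LOAD -> counter=8 r=(8,8,6,8) succ=(1,2,1,0) retry=(2,1,1,2)
24. S CAS -> counter=9 r=(8,8,6,8) succ=(1,2,1,1) retry=(2,1,1,2)
25. Q CAS -> counter=9 r=(8,8,6,8) succ=(1,2,1,1) retry=(2,2,1,2)
26. P CAS -> counter=9 r=(8,8,6,8) succ=(1,2,1,1) retry=(3,2,1,2)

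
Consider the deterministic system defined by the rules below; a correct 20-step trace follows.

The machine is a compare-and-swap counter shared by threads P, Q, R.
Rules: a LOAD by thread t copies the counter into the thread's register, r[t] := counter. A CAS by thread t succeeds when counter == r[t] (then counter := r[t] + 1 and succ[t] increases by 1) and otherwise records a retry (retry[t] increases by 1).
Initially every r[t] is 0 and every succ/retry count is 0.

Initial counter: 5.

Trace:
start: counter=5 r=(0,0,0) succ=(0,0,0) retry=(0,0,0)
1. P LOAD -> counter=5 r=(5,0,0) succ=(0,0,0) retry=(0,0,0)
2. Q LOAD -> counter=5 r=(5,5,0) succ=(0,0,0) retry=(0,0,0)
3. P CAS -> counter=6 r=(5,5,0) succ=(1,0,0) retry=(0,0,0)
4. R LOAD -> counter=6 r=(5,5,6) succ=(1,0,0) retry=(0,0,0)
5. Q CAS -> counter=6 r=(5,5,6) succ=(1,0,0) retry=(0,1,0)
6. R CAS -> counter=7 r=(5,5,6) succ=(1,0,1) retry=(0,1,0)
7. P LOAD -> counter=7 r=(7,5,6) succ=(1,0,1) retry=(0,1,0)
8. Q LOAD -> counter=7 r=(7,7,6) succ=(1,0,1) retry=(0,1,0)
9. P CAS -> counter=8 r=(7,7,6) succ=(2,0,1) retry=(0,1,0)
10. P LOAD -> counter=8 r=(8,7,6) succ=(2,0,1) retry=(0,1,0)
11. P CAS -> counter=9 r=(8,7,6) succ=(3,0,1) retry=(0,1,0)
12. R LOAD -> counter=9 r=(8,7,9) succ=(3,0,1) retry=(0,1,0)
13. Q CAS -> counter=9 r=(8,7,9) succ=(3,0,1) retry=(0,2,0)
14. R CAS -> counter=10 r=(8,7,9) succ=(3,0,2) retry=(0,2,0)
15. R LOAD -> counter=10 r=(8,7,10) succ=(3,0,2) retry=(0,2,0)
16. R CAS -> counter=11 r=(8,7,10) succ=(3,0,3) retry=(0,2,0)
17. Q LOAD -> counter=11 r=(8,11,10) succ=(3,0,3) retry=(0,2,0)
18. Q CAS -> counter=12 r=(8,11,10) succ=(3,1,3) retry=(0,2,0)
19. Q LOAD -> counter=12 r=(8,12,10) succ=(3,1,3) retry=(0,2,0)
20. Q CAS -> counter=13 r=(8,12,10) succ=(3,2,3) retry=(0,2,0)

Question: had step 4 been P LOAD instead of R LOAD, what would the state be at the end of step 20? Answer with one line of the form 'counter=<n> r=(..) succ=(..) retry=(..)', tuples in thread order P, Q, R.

(re-executing from step 4 with the substitution; state before step 4: counter=6 r=(5,5,0) succ=(1,0,0) retry=(0,0,0))
4. P LOAD -> counter=6 r=(6,5,0) succ=(1,0,0) retry=(0,0,0)
5. Q CAS -> counter=6 r=(6,5,0) succ=(1,0,0) retry=(0,1,0)
6. R CAS -> counter=6 r=(6,5,0) succ=(1,0,0) retry=(0,1,1)
7. P LOAD -> counter=6 r=(6,5,0) succ=(1,0,0) retry=(0,1,1)
8. Q LOAD -> counter=6 r=(6,6,0) succ=(1,0,0) retry=(0,1,1)
9. P CAS -> counter=7 r=(6,6,0) succ=(2,0,0) retry=(0,1,1)
10. P LOAD -> counter=7 r=(7,6,0) succ=(2,0,0) retry=(0,1,1)
11. P CAS -> counter=8 r=(7,6,0) succ=(3,0,0) retry=(0,1,1)
12. R LOAD -> counter=8 r=(7,6,8) succ=(3,0,0) retry=(0,1,1)
13. Q CAS -> counter=8 r=(7,6,8) succ=(3,0,0) retry=(0,2,1)
14. R CAS -> counter=9 r=(7,6,8) succ=(3,0,1) retry=(0,2,1)
15. R LOAD -> counter=9 r=(7,6,9) succ=(3,0,1) retry=(0,2,1)
16. R CAS -> counter=10 r=(7,6,9) succ=(3,0,2) retry=(0,2,1)
17. Q LOAD -> counter=10 r=(7,10,9) succ=(3,0,2) retry=(0,2,1)
18. Q CAS -> counter=11 r=(7,10,9) succ=(3,1,2) retry=(0,2,1)
19. Q LOAD -> counter=11 r=(7,11,9) succ=(3,1,2) retry=(0,2,1)
20. Q CAS -> counter=12 r=(7,11,9) succ=(3,2,2) retry=(0,2,1)

counter=12 r=(7,11,9) succ=(3,2,2) retry=(0,2,1)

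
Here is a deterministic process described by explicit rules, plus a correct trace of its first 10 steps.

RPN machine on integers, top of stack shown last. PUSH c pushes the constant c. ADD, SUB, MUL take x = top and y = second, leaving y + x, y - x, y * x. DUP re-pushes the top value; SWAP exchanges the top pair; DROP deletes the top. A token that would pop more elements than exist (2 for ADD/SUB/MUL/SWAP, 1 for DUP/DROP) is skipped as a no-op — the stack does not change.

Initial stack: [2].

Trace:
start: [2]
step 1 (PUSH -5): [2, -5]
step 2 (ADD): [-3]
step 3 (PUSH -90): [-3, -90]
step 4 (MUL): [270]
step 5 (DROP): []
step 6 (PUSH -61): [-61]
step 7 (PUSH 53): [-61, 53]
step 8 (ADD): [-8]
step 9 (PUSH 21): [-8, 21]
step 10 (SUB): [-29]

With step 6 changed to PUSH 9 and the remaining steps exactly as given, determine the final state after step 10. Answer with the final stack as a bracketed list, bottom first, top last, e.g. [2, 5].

(re-executing from step 6 with the substitution; state before step 6: [])
step 6 (PUSH 9): [9]
step 7 (PUSH 53): [9, 53]
step 8 (ADD): [62]
step 9 (PUSH 21): [62, 21]
step 10 (SUB): [41]

[41]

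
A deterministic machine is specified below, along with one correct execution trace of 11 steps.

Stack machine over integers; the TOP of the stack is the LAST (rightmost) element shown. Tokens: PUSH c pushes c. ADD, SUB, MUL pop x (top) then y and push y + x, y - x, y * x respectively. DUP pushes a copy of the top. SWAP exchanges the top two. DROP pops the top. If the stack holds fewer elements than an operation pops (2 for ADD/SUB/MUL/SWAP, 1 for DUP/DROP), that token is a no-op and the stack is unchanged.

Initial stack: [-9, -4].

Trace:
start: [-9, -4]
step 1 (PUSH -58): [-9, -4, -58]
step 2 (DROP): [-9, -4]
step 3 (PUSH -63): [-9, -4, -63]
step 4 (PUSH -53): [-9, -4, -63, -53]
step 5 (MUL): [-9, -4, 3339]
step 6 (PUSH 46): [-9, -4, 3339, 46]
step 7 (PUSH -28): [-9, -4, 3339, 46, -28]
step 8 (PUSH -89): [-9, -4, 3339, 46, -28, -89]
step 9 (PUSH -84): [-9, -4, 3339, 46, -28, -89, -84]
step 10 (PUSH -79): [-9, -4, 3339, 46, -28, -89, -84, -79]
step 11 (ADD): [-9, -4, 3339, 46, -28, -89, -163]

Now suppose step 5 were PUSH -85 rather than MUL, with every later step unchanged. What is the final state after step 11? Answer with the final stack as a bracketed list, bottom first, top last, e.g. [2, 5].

[-9, -4, -63, -53, -85, 46, -28, -89, -163]

(re-executing from step 5 with the substitution; state before step 5: [-9, -4, -63, -53])
step 5 (PUSH -85): [-9, -4, -63, -53, -85]
step 6 (PUSH 46): [-9, -4, -63, -53, -85, 46]
step 7 (PUSH -28): [-9, -4, -63, -53, -85, 46, -28]
step 8 (PUSH -89): [-9, -4, -63, -53, -85, 46, -28, -89]
step 9 (PUSH -84): [-9, -4, -63, -53, -85, 46, -28, -89, -84]
step 10 (PUSH -79): [-9, -4, -63, -53, -85, 46, -28, -89, -84, -79]
step 11 (ADD): [-9, -4, -63, -53, -85, 46, -28, -89, -163]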